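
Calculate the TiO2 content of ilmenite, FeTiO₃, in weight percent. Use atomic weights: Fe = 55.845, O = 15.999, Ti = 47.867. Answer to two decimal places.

52.64 wt%

Molar mass of FeTiO₃ = 1×55.845 + 1×47.867 + 3×15.999 = 151.709 g/mol.
Each formula unit contains 1 Ti, equivalent to 1/1 = 1.0000 mol TiO2.
M(TiO2) = 1×47.867 + 2×15.999 = 79.865 g/mol.
Mass of TiO2 per formula unit = 1.0000 × 79.865 = 79.865 g.
TiO2 wt% = 79.865 / 151.709 × 100 = 52.64%.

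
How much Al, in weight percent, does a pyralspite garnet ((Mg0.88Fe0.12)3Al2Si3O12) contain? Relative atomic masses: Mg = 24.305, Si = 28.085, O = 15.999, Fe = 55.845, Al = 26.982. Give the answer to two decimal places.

M((Mg0.88Fe0.12)3Al2Si3O12) = 414.476 g/mol.
Al contributes 2 × 26.982 = 53.964 g per mole.
53.964/414.476 = 0.1302 → 13.02%.

13.02 weight percent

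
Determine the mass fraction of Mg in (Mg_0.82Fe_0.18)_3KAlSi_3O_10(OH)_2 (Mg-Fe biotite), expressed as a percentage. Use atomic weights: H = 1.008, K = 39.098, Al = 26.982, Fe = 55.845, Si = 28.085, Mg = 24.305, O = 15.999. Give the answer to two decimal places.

13.77 mass %

Formula mass = 2.46*24.305 + 0.54*55.845 + 1*39.098 + 1*26.982 + 3*28.085 + 12*15.999 + 2*1.008 = 434.286 g/mol, of which 59.790 g is Mg.
So Mg makes up 59.790/434.286 = 0.1377 of the mass, i.e. 13.77%.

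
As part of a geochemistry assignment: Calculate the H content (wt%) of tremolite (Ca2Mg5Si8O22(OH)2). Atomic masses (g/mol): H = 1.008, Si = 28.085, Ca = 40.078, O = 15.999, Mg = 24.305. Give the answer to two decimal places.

M(Ca2Mg5Si8O22(OH)2) = 812.353 g/mol.
H contributes 2 × 1.008 = 2.016 g per mole.
2.016/812.353 = 0.0025 → 0.25%.

0.25 wt%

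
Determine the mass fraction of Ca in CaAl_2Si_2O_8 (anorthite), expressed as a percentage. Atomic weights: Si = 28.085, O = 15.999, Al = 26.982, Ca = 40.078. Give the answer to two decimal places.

14.41 weight percent

Formula mass = 1·40.078 + 2·26.982 + 2·28.085 + 8·15.999 = 278.204 g/mol, of which 40.078 g is Ca.
So Ca makes up 40.078/278.204 = 0.1441 of the mass, i.e. 14.41%.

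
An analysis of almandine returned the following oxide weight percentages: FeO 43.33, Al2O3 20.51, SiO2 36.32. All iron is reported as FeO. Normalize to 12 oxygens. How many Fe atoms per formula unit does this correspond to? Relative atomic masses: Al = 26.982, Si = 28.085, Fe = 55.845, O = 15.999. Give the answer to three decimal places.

2.996 Fe apfu

FeO: 43.33/71.844 = 0.60311 mol → 0.60311 mol Fe, 0.60311 mol O.
Al2O3: 20.51/101.961 = 0.20116 mol → 0.40232 mol Al, 0.60348 mol O.
SiO2: 36.32/60.083 = 0.60450 mol → 0.60450 mol Si, 1.20900 mol O.
Total oxygen = 2.41559 mol. Normalization factor = 12/2.41559 = 4.96773.
Fe per 12 O = 0.60311 × 4.96773 = 2.996.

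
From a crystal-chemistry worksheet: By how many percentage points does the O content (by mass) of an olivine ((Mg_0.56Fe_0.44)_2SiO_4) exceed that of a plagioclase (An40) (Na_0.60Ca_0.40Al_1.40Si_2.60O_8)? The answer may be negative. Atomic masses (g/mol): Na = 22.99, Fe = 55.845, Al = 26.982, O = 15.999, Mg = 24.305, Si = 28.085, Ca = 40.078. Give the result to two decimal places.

-9.66 percentage points

M((Mg_0.56Fe_0.44)_2SiO_4) = 168.446 g/mol, so wt% O = 63.996/168.446 × 100 = 37.99%.
M(Na_0.60Ca_0.40Al_1.40Si_2.60O_8) = 268.613 g/mol, so wt% O = 127.992/268.613 × 100 = 47.65%.
37.99 − 47.65 = -9.66 pp.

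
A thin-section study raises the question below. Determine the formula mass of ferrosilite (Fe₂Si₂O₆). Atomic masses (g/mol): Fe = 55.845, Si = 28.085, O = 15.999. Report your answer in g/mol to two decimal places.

263.85 g/mol

Fe: 2 × 55.845 = 111.6900
Si: 2 × 28.085 = 56.1700
O: 6 × 15.999 = 95.9940
Summing the contributions gives the formula mass.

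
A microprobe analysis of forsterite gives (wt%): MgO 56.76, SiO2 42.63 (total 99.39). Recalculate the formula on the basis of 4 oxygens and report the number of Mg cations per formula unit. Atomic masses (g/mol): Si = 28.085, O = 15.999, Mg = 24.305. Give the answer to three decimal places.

1.992 Mg apfu

MgO (M=40.304): mol = 1.40830; Mg = 1.40830, O = 1.40830.
SiO2 (M=60.083): mol = 0.70952; Si = 0.70952, O = 1.41904.
ΣO = 2.82734; factor = 4/ΣO = 1.41476.
Mg apfu = 1.40830 × 1.41476 = 1.992.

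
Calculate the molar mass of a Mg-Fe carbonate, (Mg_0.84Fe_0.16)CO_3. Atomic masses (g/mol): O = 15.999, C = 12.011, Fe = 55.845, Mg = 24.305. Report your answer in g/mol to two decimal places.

M = 0.84*24.305 + 0.16*55.845 + 1*12.011 + 3*15.999

89.36 g/mol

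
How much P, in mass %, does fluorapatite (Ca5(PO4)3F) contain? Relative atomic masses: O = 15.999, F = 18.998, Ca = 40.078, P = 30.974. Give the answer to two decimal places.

18.43 mass %

Molar mass of Ca5(PO4)3F: 5·40.078 + 3·30.974 + 12·15.999 + 1·18.998 = 504.298 g/mol.
Mass of P per formula unit: 3 × 30.974 = 92.922 g.
Weight fraction P = 92.922 / 504.298 = 0.1843.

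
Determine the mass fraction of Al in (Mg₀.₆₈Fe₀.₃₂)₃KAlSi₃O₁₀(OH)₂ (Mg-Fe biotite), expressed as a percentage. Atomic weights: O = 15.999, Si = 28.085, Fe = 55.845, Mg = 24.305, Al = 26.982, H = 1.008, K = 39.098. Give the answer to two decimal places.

Molar mass of (Mg₀.₆₈Fe₀.₃₂)₃KAlSi₃O₁₀(OH)₂: 2.04×24.305 + 0.96×55.845 + 1×39.098 + 1×26.982 + 3×28.085 + 12×15.999 + 2×1.008 = 447.532 g/mol.
Mass of Al per formula unit: 1 × 26.982 = 26.982 g.
Weight fraction Al = 26.982 / 447.532 = 0.0603.

6.03 wt%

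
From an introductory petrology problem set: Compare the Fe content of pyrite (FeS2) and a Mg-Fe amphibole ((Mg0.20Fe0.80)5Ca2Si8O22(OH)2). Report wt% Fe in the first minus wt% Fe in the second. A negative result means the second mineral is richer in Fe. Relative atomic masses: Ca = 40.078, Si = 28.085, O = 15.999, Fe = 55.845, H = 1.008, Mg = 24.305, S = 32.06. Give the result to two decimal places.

22.75 percentage points

M(FeS2) = 119.965 g/mol, so wt% Fe = 55.845/119.965 × 100 = 46.55%.
M((Mg0.20Fe0.80)5Ca2Si8O22(OH)2) = 938.513 g/mol, so wt% Fe = 223.380/938.513 × 100 = 23.80%.
46.55 − 23.80 = 22.75 pp.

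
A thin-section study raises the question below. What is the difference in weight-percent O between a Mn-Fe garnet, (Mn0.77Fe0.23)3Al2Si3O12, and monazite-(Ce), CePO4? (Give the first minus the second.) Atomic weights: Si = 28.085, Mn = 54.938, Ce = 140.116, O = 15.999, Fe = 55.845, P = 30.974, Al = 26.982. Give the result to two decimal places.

11.51 percentage points

First mineral: 191.988 g O in 495.647 g formula = 38.73 wt% O.
Second mineral: 63.996 g O in 235.086 g formula = 27.22 wt% O.
38.73% − 27.22% gives a difference of 11.51 percentage points.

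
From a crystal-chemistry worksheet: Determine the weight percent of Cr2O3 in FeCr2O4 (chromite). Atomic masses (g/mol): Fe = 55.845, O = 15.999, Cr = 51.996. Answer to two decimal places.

67.90 wt%

Formula mass = 223.833 g/mol.
2 Cr → 1.0000 mol Cr2O3 per formula unit; M(Cr2O3) = 151.989, so Cr2O3 mass = 151.989 g.
151.989/223.833 × 100 = 67.90 wt%.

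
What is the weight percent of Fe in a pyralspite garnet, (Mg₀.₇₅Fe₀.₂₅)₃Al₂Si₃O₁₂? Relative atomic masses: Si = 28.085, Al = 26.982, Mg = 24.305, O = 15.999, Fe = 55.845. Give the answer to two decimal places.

M((Mg₀.₇₅Fe₀.₂₅)₃Al₂Si₃O₁₂) = 426.777 g/mol.
Fe contributes 0.75 × 55.845 = 41.884 g per mole.
41.884/426.777 = 0.0981 → 9.81%.

9.81 weight percent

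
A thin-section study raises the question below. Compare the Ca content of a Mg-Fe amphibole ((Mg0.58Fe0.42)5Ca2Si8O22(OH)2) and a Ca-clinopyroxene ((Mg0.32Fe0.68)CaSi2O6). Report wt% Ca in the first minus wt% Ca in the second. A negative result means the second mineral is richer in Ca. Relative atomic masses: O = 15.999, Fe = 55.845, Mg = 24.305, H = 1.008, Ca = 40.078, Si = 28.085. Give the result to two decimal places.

Ca in (Mg0.58Fe0.42)5Ca2Si8O22(OH)2: molar mass 878.587 g/mol; 2×40.078 = 80.156 g → 9.12 wt%.
Ca in (Mg0.32Fe0.68)CaSi2O6: molar mass 237.994 g/mol; 1×40.078 = 40.078 g → 16.84 wt%.
Difference = 9.12 − 16.84 = -7.72 percentage points.

-7.72 percentage points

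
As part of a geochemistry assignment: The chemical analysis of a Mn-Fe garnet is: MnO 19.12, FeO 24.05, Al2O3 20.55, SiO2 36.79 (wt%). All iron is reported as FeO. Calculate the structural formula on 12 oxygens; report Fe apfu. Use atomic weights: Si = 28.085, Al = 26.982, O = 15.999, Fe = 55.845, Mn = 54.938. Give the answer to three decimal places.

19.12 wt% MnO ÷ 70.937 g/mol = 0.26953 mol, giving 0.26953 Mn and 0.26953 O.
24.05 wt% FeO ÷ 71.844 g/mol = 0.33475 mol, giving 0.33475 Fe and 0.33475 O.
20.55 wt% Al2O3 ÷ 101.961 g/mol = 0.20155 mol, giving 0.40310 Al and 0.60465 O.
36.79 wt% SiO2 ÷ 60.083 g/mol = 0.61232 mol, giving 0.61232 Si and 1.22464 O.
Oxygen sums to 2.43357; scaling by 12/2.43357 = 4.93103 puts the formula on 12 O.
Fe: 0.33475 × 4.93103 = 1.651 atoms per formula unit.

1.651 Fe apfu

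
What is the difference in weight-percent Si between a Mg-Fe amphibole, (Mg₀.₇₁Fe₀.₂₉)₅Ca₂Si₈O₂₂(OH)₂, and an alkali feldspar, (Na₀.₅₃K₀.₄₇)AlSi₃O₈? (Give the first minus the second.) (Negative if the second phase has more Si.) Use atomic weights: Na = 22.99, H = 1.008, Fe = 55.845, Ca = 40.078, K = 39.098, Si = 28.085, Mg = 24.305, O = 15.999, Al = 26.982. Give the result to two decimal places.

M((Mg₀.₇₁Fe₀.₂₉)₅Ca₂Si₈O₂₂(OH)₂) = 858.086 g/mol, so wt% Si = 224.680/858.086 × 100 = 26.18%.
M((Na₀.₅₃K₀.₄₇)AlSi₃O₈) = 269.790 g/mol, so wt% Si = 84.255/269.790 × 100 = 31.23%.
26.18 − 31.23 = -5.05 pp.

-5.05 percentage points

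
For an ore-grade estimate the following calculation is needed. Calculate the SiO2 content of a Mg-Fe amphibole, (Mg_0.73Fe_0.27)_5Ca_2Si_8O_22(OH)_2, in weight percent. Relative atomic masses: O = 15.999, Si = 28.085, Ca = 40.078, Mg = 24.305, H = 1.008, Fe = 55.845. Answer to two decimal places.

56.22 wt%

M((Mg_0.73Fe_0.27)_5Ca_2Si_8O_22(OH)_2) = 854.932 g/mol; M(SiO2) = 60.083 g/mol.
Moles SiO2 per formula unit = 8 Si ÷ 1 = 8.0000.
SiO2 fraction = (8.0000 × 60.083) / 854.932 = 480.664/854.932 = 0.5622.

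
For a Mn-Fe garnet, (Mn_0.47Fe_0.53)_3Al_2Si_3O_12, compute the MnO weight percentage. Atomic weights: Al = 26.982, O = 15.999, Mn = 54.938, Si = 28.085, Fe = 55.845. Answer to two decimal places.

Molar mass of (Mn_0.47Fe_0.53)_3Al_2Si_3O_12 = 1.41·54.938 + 1.59·55.845 + 2·26.982 + 3·28.085 + 12·15.999 = 496.463 g/mol.
Each formula unit contains 1.41 Mn, equivalent to 1.41/1 = 1.4100 mol MnO.
M(MnO) = 1×54.938 + 1×15.999 = 70.937 g/mol.
Mass of MnO per formula unit = 1.4100 × 70.937 = 100.021 g.
MnO wt% = 100.021 / 496.463 × 100 = 20.15%.

20.15 wt%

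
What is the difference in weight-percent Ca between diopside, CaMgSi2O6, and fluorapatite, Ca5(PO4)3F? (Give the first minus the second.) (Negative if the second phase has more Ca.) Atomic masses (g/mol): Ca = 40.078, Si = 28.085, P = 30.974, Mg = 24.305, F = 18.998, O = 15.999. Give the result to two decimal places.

-21.23 percentage points

Ca in CaMgSi2O6: molar mass 216.547 g/mol; 1×40.078 = 40.078 g → 18.51 wt%.
Ca in Ca5(PO4)3F: molar mass 504.298 g/mol; 5×40.078 = 200.390 g → 39.74 wt%.
Difference = 18.51 − 39.74 = -21.23 percentage points.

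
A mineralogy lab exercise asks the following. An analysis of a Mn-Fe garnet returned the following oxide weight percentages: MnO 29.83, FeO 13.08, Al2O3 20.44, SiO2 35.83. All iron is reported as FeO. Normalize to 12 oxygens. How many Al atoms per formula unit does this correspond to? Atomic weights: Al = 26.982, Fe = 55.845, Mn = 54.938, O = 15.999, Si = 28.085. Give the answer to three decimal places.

2.007 Al apfu

MnO: 29.83/70.937 = 0.42051 mol → 0.42051 mol Mn, 0.42051 mol O.
FeO: 13.08/71.844 = 0.18206 mol → 0.18206 mol Fe, 0.18206 mol O.
Al2O3: 20.44/101.961 = 0.20047 mol → 0.40094 mol Al, 0.60141 mol O.
SiO2: 35.83/60.083 = 0.59634 mol → 0.59634 mol Si, 1.19268 mol O.
Total oxygen = 2.39666 mol. Normalization factor = 12/2.39666 = 5.00697.
Al per 12 O = 0.40094 × 5.00697 = 2.007.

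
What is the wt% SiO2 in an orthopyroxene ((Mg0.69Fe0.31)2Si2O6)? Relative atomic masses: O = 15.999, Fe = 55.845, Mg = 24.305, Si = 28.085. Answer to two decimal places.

54.54 wt%

Formula mass = 220.329 g/mol.
2 Si → 2.0000 mol SiO2 per formula unit; M(SiO2) = 60.083, so SiO2 mass = 120.166 g.
120.166/220.329 × 100 = 54.54 wt%.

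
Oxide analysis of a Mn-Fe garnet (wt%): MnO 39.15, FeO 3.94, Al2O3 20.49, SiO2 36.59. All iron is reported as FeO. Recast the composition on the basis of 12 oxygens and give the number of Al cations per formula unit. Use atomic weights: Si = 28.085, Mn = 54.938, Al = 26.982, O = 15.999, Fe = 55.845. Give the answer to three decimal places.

MnO: 39.15/70.937 = 0.55190 mol → 0.55190 mol Mn, 0.55190 mol O.
FeO: 3.94/71.844 = 0.05484 mol → 0.05484 mol Fe, 0.05484 mol O.
Al2O3: 20.49/101.961 = 0.20096 mol → 0.40192 mol Al, 0.60288 mol O.
SiO2: 36.59/60.083 = 0.60899 mol → 0.60899 mol Si, 1.21798 mol O.
Total oxygen = 2.42760 mol. Normalization factor = 12/2.42760 = 4.94315.
Al per 12 O = 0.40192 × 4.94315 = 1.987.

1.987 Al apfu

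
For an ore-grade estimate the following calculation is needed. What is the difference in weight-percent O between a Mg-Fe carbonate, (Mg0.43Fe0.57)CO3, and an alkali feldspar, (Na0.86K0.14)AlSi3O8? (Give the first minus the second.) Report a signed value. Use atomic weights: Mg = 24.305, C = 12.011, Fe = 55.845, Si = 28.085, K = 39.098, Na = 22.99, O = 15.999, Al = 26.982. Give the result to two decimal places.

O in (Mg0.43Fe0.57)CO3: molar mass 102.291 g/mol; 3×15.999 = 47.997 g → 46.92 wt%.
O in (Na0.86K0.14)AlSi3O8: molar mass 264.474 g/mol; 8×15.999 = 127.992 g → 48.39 wt%.
Difference = 46.92 − 48.39 = -1.47 percentage points.

-1.47 percentage points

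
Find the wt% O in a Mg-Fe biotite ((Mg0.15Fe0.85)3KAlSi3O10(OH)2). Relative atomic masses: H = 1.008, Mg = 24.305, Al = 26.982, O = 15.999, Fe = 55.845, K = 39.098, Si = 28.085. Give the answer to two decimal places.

Molar mass of (Mg0.15Fe0.85)3KAlSi3O10(OH)2: 0.45*24.305 + 2.55*55.845 + 1*39.098 + 1*26.982 + 3*28.085 + 12*15.999 + 2*1.008 = 497.681 g/mol.
Mass of O per formula unit: 12 × 15.999 = 191.988 g.
Weight fraction O = 191.988 / 497.681 = 0.3858.

38.58 wt%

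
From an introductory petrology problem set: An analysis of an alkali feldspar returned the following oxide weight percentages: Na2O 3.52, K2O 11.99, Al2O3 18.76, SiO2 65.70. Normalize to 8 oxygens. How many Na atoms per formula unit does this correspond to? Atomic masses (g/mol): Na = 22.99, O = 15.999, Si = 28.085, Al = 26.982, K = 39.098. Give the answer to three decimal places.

0.311 Na apfu

3.52 wt% Na2O ÷ 61.979 g/mol = 0.05679 mol, giving 0.11358 Na and 0.05679 O.
11.99 wt% K2O ÷ 94.195 g/mol = 0.12729 mol, giving 0.25458 K and 0.12729 O.
18.76 wt% Al2O3 ÷ 101.961 g/mol = 0.18399 mol, giving 0.36798 Al and 0.55197 O.
65.70 wt% SiO2 ÷ 60.083 g/mol = 1.09349 mol, giving 1.09349 Si and 2.18698 O.
Oxygen sums to 2.92303; scaling by 8/2.92303 = 2.73689 puts the formula on 8 O.
Na: 0.11358 × 2.73689 = 0.311 atoms per formula unit.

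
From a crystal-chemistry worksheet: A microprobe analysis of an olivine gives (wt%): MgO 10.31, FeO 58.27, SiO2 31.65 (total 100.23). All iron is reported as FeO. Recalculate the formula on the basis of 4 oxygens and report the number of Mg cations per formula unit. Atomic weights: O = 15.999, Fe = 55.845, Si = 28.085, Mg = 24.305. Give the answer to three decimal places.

MgO: 10.31/40.304 = 0.25581 mol → 0.25581 mol Mg, 0.25581 mol O.
FeO: 58.27/71.844 = 0.81106 mol → 0.81106 mol Fe, 0.81106 mol O.
SiO2: 31.65/60.083 = 0.52677 mol → 0.52677 mol Si, 1.05354 mol O.
Total oxygen = 2.12041 mol. Normalization factor = 4/2.12041 = 1.88643.
Mg per 4 O = 0.25581 × 1.88643 = 0.483.

0.483 Mg apfu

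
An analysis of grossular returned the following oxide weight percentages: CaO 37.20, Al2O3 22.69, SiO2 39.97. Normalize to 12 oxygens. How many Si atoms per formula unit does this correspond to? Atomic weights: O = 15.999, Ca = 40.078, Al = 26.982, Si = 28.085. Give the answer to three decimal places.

2.999 Si apfu

37.20 wt% CaO ÷ 56.077 g/mol = 0.66337 mol, giving 0.66337 Ca and 0.66337 O.
22.69 wt% Al2O3 ÷ 101.961 g/mol = 0.22254 mol, giving 0.44508 Al and 0.66762 O.
39.97 wt% SiO2 ÷ 60.083 g/mol = 0.66525 mol, giving 0.66525 Si and 1.33050 O.
Oxygen sums to 2.66149; scaling by 12/2.66149 = 4.50875 puts the formula on 12 O.
Si: 0.66525 × 4.50875 = 2.999 atoms per formula unit.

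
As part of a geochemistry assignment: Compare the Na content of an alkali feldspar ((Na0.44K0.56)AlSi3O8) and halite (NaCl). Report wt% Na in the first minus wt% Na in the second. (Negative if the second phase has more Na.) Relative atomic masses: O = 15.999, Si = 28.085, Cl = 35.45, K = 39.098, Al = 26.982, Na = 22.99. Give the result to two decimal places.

M((Na0.44K0.56)AlSi3O8) = 271.239 g/mol, so wt% Na = 10.116/271.239 × 100 = 3.73%.
M(NaCl) = 58.440 g/mol, so wt% Na = 22.990/58.440 × 100 = 39.34%.
3.73 − 39.34 = -35.61 pp.

-35.61 percentage points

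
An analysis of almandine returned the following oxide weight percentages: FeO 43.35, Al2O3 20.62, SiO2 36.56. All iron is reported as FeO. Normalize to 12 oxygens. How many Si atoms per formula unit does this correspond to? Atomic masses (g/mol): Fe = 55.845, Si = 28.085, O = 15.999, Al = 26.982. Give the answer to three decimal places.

FeO (M=71.844): mol = 0.60339; Fe = 0.60339, O = 0.60339.
Al2O3 (M=101.961): mol = 0.20223; Al = 0.40446, O = 0.60669.
SiO2 (M=60.083): mol = 0.60849; Si = 0.60849, O = 1.21698.
ΣO = 2.42706; factor = 12/ΣO = 4.94425.
Si apfu = 0.60849 × 4.94425 = 3.009.

3.009 Si apfu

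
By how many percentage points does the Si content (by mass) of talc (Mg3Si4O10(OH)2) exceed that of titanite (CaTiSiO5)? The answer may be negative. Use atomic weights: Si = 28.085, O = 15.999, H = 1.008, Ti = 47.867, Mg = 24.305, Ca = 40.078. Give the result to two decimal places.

First mineral: 112.340 g Si in 379.259 g formula = 29.62 wt% Si.
Second mineral: 28.085 g Si in 196.025 g formula = 14.33 wt% Si.
29.62% − 14.33% gives a difference of 15.29 percentage points.

15.29 percentage points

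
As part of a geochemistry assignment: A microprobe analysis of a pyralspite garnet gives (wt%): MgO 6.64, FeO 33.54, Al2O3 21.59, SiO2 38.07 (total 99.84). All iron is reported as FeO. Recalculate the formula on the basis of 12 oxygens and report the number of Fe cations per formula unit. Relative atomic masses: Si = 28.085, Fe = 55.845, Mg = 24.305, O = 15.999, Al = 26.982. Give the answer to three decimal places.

2.211 Fe apfu

MgO (M=40.304): mol = 0.16475; Mg = 0.16475, O = 0.16475.
FeO (M=71.844): mol = 0.46684; Fe = 0.46684, O = 0.46684.
Al2O3 (M=101.961): mol = 0.21175; Al = 0.42350, O = 0.63525.
SiO2 (M=60.083): mol = 0.63362; Si = 0.63362, O = 1.26724.
ΣO = 2.53408; factor = 12/ΣO = 4.73545.
Fe apfu = 0.46684 × 4.73545 = 2.211.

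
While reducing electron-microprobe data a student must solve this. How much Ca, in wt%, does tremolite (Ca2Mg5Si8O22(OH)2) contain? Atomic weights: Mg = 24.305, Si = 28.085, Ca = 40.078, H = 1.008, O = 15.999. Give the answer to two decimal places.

M(Ca2Mg5Si8O22(OH)2) = 812.353 g/mol.
Ca contributes 2 × 40.078 = 80.156 g per mole.
80.156/812.353 = 0.0987 → 9.87%.

9.87 wt%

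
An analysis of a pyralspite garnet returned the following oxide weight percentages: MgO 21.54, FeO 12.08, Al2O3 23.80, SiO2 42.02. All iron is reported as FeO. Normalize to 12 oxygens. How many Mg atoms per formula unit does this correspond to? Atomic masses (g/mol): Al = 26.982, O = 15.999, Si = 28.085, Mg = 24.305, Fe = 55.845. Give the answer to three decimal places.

2.289 Mg apfu

MgO: 21.54/40.304 = 0.53444 mol → 0.53444 mol Mg, 0.53444 mol O.
FeO: 12.08/71.844 = 0.16814 mol → 0.16814 mol Fe, 0.16814 mol O.
Al2O3: 23.80/101.961 = 0.23342 mol → 0.46684 mol Al, 0.70026 mol O.
SiO2: 42.02/60.083 = 0.69937 mol → 0.69937 mol Si, 1.39874 mol O.
Total oxygen = 2.80158 mol. Normalization factor = 12/2.80158 = 4.28330.
Mg per 12 O = 0.53444 × 4.28330 = 2.289.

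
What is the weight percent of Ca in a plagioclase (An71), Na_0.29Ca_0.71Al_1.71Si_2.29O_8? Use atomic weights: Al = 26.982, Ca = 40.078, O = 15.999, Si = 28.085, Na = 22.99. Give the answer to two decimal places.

10.40 weight percent

M(Na_0.29Ca_0.71Al_1.71Si_2.29O_8) = 273.568 g/mol.
Ca contributes 0.71 × 40.078 = 28.455 g per mole.
28.455/273.568 = 0.1040 → 10.40%.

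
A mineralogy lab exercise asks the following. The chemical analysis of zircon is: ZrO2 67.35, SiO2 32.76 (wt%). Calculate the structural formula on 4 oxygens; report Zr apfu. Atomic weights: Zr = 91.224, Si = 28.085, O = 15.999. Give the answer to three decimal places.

67.35 wt% ZrO2 ÷ 123.222 g/mol = 0.54657 mol, giving 0.54657 Zr and 1.09314 O.
32.76 wt% SiO2 ÷ 60.083 g/mol = 0.54525 mol, giving 0.54525 Si and 1.09050 O.
Oxygen sums to 2.18364; scaling by 4/2.18364 = 1.83180 puts the formula on 4 O.
Zr: 0.54657 × 1.83180 = 1.001 atoms per formula unit.

1.001 Zr apfu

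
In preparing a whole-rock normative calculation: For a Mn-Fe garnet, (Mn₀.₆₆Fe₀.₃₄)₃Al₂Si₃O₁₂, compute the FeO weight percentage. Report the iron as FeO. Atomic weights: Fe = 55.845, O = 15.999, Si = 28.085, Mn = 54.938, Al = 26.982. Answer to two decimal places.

M((Mn₀.₆₆Fe₀.₃₄)₃Al₂Si₃O₁₂) = 495.946 g/mol; M(FeO) = 71.844 g/mol.
Moles FeO per formula unit = 1.02 Fe ÷ 1 = 1.0200.
FeO fraction = (1.0200 × 71.844) / 495.946 = 73.281/495.946 = 0.1478.

14.78 wt%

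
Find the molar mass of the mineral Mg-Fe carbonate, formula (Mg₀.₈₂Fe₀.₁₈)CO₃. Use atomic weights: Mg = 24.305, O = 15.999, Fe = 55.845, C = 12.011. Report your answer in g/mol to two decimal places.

89.99 g/mol

The formula mass is the sum 0.82*24.305 + 0.18*55.845 + 1*12.011 + 3*15.999.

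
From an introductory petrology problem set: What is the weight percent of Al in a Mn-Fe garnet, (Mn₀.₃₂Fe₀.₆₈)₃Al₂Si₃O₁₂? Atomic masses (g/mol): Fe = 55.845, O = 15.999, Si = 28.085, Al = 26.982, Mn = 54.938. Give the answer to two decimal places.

M((Mn₀.₃₂Fe₀.₆₈)₃Al₂Si₃O₁₂) = 496.871 g/mol.
Al contributes 2 × 26.982 = 53.964 g per mole.
53.964/496.871 = 0.1086 → 10.86%.

10.86 mass %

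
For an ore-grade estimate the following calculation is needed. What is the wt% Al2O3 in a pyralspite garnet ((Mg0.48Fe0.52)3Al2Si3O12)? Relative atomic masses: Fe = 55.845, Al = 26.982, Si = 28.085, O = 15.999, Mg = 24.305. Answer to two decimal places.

22.54 wt%

M((Mg0.48Fe0.52)3Al2Si3O12) = 452.324 g/mol; M(Al2O3) = 101.961 g/mol.
Moles Al2O3 per formula unit = 2 Al ÷ 2 = 1.0000.
Al2O3 fraction = (1.0000 × 101.961) / 452.324 = 101.961/452.324 = 0.2254.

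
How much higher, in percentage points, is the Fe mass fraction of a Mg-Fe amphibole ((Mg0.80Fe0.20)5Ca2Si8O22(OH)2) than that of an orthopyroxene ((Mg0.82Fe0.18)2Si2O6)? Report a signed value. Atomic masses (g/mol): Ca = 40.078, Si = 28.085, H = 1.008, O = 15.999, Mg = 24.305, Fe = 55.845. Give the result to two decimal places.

First mineral: 55.845 g Fe in 843.893 g formula = 6.62 wt% Fe.
Second mineral: 20.104 g Fe in 212.128 g formula = 9.48 wt% Fe.
6.62% − 9.48% gives a difference of -2.86 percentage points.

-2.86 percentage points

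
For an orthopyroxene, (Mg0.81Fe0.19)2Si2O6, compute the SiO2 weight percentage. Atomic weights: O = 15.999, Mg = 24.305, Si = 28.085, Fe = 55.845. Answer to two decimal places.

Molar mass of (Mg0.81Fe0.19)2Si2O6 = 1.62·24.305 + 0.38·55.845 + 2·28.085 + 6·15.999 = 212.759 g/mol.
Each formula unit contains 2 Si, equivalent to 2/1 = 2.0000 mol SiO2.
M(SiO2) = 1×28.085 + 2×15.999 = 60.083 g/mol.
Mass of SiO2 per formula unit = 2.0000 × 60.083 = 120.166 g.
SiO2 wt% = 120.166 / 212.759 × 100 = 56.48%.

56.48 wt%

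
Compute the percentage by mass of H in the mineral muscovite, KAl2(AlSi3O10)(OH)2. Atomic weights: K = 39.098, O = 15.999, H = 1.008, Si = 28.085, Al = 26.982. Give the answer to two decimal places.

Molar mass of KAl2(AlSi3O10)(OH)2: 1·39.098 + 3·26.982 + 3·28.085 + 12·15.999 + 2·1.008 = 398.303 g/mol.
Mass of H per formula unit: 2 × 1.008 = 2.016 g.
Weight fraction H = 2.016 / 398.303 = 0.0051.

0.51 mass %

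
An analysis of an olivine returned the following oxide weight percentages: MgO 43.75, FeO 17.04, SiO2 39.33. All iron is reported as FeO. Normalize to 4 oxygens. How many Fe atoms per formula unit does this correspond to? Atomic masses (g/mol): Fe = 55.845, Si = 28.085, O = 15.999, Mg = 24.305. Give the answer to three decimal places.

0.360 Fe apfu

43.75 wt% MgO ÷ 40.304 g/mol = 1.08550 mol, giving 1.08550 Mg and 1.08550 O.
17.04 wt% FeO ÷ 71.844 g/mol = 0.23718 mol, giving 0.23718 Fe and 0.23718 O.
39.33 wt% SiO2 ÷ 60.083 g/mol = 0.65459 mol, giving 0.65459 Si and 1.30918 O.
Oxygen sums to 2.63186; scaling by 4/2.63186 = 1.51984 puts the formula on 4 O.
Fe: 0.23718 × 1.51984 = 0.360 atoms per formula unit.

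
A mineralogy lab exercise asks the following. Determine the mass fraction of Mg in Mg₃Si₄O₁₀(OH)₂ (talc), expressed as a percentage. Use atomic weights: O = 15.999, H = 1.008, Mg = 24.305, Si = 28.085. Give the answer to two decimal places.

Molar mass of Mg₃Si₄O₁₀(OH)₂: 3*24.305 + 4*28.085 + 12*15.999 + 2*1.008 = 379.259 g/mol.
Mass of Mg per formula unit: 3 × 24.305 = 72.915 g.
Weight fraction Mg = 72.915 / 379.259 = 0.1923.

19.23 wt%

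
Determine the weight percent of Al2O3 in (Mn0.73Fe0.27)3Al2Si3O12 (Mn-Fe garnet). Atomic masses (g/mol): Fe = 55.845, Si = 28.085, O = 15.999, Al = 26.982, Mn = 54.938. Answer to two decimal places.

Molar mass of (Mn0.73Fe0.27)3Al2Si3O12 = 2.19×54.938 + 0.81×55.845 + 2×26.982 + 3×28.085 + 12×15.999 = 495.756 g/mol.
Each formula unit contains 2 Al, equivalent to 2/2 = 1.0000 mol Al2O3.
M(Al2O3) = 2×26.982 + 3×15.999 = 101.961 g/mol.
Mass of Al2O3 per formula unit = 1.0000 × 101.961 = 101.961 g.
Al2O3 wt% = 101.961 / 495.756 × 100 = 20.57%.

20.57 wt%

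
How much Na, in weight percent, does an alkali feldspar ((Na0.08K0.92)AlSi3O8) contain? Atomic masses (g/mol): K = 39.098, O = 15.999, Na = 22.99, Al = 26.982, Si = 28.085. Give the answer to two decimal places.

Formula mass = 0.08*22.99 + 0.92*39.098 + 1*26.982 + 3*28.085 + 8*15.999 = 277.038 g/mol, of which 1.839 g is Na.
So Na makes up 1.839/277.038 = 0.0066 of the mass, i.e. 0.66%.

0.66 weight percent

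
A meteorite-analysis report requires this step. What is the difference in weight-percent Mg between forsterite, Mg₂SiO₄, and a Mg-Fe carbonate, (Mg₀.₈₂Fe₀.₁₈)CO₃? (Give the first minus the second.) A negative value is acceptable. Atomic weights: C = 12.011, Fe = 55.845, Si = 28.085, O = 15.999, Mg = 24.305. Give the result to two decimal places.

12.40 percentage points

First mineral: 48.610 g Mg in 140.691 g formula = 34.55 wt% Mg.
Second mineral: 19.930 g Mg in 89.990 g formula = 22.15 wt% Mg.
34.55% − 22.15% gives a difference of 12.40 percentage points.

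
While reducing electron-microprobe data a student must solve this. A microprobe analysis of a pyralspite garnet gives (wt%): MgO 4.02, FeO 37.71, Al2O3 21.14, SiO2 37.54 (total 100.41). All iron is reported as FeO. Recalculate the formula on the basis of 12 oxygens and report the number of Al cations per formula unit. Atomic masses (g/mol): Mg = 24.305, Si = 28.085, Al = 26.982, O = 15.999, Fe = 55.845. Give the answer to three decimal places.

1.993 Al apfu

MgO: 4.02/40.304 = 0.09974 mol → 0.09974 mol Mg, 0.09974 mol O.
FeO: 37.71/71.844 = 0.52489 mol → 0.52489 mol Fe, 0.52489 mol O.
Al2O3: 21.14/101.961 = 0.20733 mol → 0.41466 mol Al, 0.62199 mol O.
SiO2: 37.54/60.083 = 0.62480 mol → 0.62480 mol Si, 1.24960 mol O.
Total oxygen = 2.49622 mol. Normalization factor = 12/2.49622 = 4.80727.
Al per 12 O = 0.41466 × 4.80727 = 1.993.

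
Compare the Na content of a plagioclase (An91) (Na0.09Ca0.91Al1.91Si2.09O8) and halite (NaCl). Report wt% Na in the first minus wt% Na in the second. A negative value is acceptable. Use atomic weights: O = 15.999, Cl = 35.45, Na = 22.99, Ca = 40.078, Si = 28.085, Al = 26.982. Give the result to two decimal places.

M(Na0.09Ca0.91Al1.91Si2.09O8) = 276.765 g/mol, so wt% Na = 2.069/276.765 × 100 = 0.75%.
M(NaCl) = 58.440 g/mol, so wt% Na = 22.990/58.440 × 100 = 39.34%.
0.75 − 39.34 = -38.59 pp.

-38.59 percentage points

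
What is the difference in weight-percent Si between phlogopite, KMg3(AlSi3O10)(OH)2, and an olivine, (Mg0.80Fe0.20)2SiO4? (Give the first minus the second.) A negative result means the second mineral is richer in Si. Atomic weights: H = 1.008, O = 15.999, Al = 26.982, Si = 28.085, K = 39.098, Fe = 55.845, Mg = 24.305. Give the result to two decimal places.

1.87 percentage points

Si in KMg3(AlSi3O10)(OH)2: molar mass 417.254 g/mol; 3×28.085 = 84.255 g → 20.19 wt%.
Si in (Mg0.80Fe0.20)2SiO4: molar mass 153.307 g/mol; 1×28.085 = 28.085 g → 18.32 wt%.
Difference = 20.19 − 18.32 = 1.87 percentage points.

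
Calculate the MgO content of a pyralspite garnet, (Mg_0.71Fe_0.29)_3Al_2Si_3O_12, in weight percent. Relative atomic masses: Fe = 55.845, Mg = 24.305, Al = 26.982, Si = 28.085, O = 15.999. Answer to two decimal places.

M((Mg_0.71Fe_0.29)_3Al_2Si_3O_12) = 430.562 g/mol; M(MgO) = 40.304 g/mol.
Moles MgO per formula unit = 2.13 Mg ÷ 1 = 2.1300.
MgO fraction = (2.1300 × 40.304) / 430.562 = 85.848/430.562 = 0.1994.

19.94 wt%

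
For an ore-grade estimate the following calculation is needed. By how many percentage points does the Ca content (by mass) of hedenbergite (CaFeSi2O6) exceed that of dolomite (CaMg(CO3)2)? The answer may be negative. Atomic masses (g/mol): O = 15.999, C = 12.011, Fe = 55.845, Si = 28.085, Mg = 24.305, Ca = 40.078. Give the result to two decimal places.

First mineral: 40.078 g Ca in 248.087 g formula = 16.15 wt% Ca.
Second mineral: 40.078 g Ca in 184.399 g formula = 21.73 wt% Ca.
16.15% − 21.73% gives a difference of -5.58 percentage points.

-5.58 percentage points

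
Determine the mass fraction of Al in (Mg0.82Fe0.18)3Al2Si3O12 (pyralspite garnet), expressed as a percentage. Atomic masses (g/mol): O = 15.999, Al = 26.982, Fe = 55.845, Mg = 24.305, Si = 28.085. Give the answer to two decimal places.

12.84 weight percent

M((Mg0.82Fe0.18)3Al2Si3O12) = 420.154 g/mol.
Al contributes 2 × 26.982 = 53.964 g per mole.
53.964/420.154 = 0.1284 → 12.84%.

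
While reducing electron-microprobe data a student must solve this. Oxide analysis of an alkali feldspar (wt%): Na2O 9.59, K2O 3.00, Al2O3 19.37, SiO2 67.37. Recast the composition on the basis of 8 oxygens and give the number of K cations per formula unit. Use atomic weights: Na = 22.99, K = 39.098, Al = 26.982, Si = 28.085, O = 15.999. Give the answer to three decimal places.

9.59 wt% Na2O ÷ 61.979 g/mol = 0.15473 mol, giving 0.30946 Na and 0.15473 O.
3.00 wt% K2O ÷ 94.195 g/mol = 0.03185 mol, giving 0.06370 K and 0.03185 O.
19.37 wt% Al2O3 ÷ 101.961 g/mol = 0.18997 mol, giving 0.37994 Al and 0.56991 O.
67.37 wt% SiO2 ÷ 60.083 g/mol = 1.12128 mol, giving 1.12128 Si and 2.24256 O.
Oxygen sums to 2.99905; scaling by 8/2.99905 = 2.66751 puts the formula on 8 O.
K: 0.06370 × 2.66751 = 0.170 atoms per formula unit.

0.170 K apfu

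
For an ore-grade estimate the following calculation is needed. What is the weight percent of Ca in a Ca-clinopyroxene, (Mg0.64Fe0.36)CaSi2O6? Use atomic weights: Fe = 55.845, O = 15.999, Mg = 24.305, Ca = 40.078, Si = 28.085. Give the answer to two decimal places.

M((Mg0.64Fe0.36)CaSi2O6) = 227.901 g/mol.
Ca contributes 1 × 40.078 = 40.078 g per mole.
40.078/227.901 = 0.1759 → 17.59%.

17.59 wt%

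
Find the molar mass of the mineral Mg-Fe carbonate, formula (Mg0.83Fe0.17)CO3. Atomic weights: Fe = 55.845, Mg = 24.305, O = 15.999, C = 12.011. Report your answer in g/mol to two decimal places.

89.67 g/mol

The formula mass is the sum 0.83×24.305 + 0.17×55.845 + 1×12.011 + 3×15.999.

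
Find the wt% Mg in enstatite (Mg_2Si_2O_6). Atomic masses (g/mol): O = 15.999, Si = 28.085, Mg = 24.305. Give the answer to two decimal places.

24.21 wt%

M(Mg_2Si_2O_6) = 200.774 g/mol.
Mg contributes 2 × 24.305 = 48.610 g per mole.
48.610/200.774 = 0.2421 → 24.21%.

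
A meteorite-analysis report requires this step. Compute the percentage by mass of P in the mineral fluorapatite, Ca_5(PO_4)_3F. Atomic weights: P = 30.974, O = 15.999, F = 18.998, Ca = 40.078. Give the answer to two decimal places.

Molar mass of Ca_5(PO_4)_3F: 5*40.078 + 3*30.974 + 12*15.999 + 1*18.998 = 504.298 g/mol.
Mass of P per formula unit: 3 × 30.974 = 92.922 g.
Weight fraction P = 92.922 / 504.298 = 0.1843.

18.43 wt%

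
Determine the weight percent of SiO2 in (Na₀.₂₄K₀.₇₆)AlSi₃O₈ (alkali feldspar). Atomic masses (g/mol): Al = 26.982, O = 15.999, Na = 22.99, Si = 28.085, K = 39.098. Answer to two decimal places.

Molar mass of (Na₀.₂₄K₀.₇₆)AlSi₃O₈ = 0.24×22.99 + 0.76×39.098 + 1×26.982 + 3×28.085 + 8×15.999 = 274.461 g/mol.
Each formula unit contains 3 Si, equivalent to 3/1 = 3.0000 mol SiO2.
M(SiO2) = 1×28.085 + 2×15.999 = 60.083 g/mol.
Mass of SiO2 per formula unit = 3.0000 × 60.083 = 180.249 g.
SiO2 wt% = 180.249 / 274.461 × 100 = 65.67%.

65.67 wt%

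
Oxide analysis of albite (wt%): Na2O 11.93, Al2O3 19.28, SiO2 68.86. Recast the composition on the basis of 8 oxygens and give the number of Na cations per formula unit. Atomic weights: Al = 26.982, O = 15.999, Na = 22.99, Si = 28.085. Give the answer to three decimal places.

1.009 Na apfu

Na2O: 11.93/61.979 = 0.19248 mol → 0.38496 mol Na, 0.19248 mol O.
Al2O3: 19.28/101.961 = 0.18909 mol → 0.37818 mol Al, 0.56727 mol O.
SiO2: 68.86/60.083 = 1.14608 mol → 1.14608 mol Si, 2.29216 mol O.
Total oxygen = 3.05191 mol. Normalization factor = 8/3.05191 = 2.62131.
Na per 8 O = 0.38496 × 2.62131 = 1.009.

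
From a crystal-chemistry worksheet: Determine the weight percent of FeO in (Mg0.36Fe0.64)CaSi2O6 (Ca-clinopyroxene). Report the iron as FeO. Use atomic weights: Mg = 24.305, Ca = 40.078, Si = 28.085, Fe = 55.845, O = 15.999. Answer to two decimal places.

Formula mass = 236.733 g/mol.
0.64 Fe → 0.6400 mol FeO per formula unit; M(FeO) = 71.844, so FeO mass = 45.980 g.
45.980/236.733 × 100 = 19.42 wt%.

19.42 wt%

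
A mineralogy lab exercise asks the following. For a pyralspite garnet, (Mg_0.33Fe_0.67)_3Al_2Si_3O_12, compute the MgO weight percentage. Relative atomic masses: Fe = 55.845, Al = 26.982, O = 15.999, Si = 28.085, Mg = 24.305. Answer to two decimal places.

8.55 wt%

Molar mass of (Mg_0.33Fe_0.67)_3Al_2Si_3O_12 = 0.99*24.305 + 2.01*55.845 + 2*26.982 + 3*28.085 + 12*15.999 = 466.517 g/mol.
Each formula unit contains 0.99 Mg, equivalent to 0.99/1 = 0.9900 mol MgO.
M(MgO) = 1×24.305 + 1×15.999 = 40.304 g/mol.
Mass of MgO per formula unit = 0.9900 × 40.304 = 39.901 g.
MgO wt% = 39.901 / 466.517 × 100 = 8.55%.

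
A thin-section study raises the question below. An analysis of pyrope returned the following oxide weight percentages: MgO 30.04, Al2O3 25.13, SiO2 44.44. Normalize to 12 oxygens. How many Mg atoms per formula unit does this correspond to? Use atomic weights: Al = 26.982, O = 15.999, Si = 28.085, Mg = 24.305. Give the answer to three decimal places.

30.04 wt% MgO ÷ 40.304 g/mol = 0.74534 mol, giving 0.74534 Mg and 0.74534 O.
25.13 wt% Al2O3 ÷ 101.961 g/mol = 0.24647 mol, giving 0.49294 Al and 0.73941 O.
44.44 wt% SiO2 ÷ 60.083 g/mol = 0.73964 mol, giving 0.73964 Si and 1.47928 O.
Oxygen sums to 2.96403; scaling by 12/2.96403 = 4.04854 puts the formula on 12 O.
Mg: 0.74534 × 4.04854 = 3.018 atoms per formula unit.

3.018 Mg apfu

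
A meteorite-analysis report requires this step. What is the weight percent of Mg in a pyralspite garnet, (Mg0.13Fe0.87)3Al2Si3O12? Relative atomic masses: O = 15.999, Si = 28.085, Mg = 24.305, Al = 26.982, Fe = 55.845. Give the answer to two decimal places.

1.95 wt%

Molar mass of (Mg0.13Fe0.87)3Al2Si3O12: 0.39*24.305 + 2.61*55.845 + 2*26.982 + 3*28.085 + 12*15.999 = 485.441 g/mol.
Mass of Mg per formula unit: 0.39 × 24.305 = 9.479 g.
Weight fraction Mg = 9.479 / 485.441 = 0.0195.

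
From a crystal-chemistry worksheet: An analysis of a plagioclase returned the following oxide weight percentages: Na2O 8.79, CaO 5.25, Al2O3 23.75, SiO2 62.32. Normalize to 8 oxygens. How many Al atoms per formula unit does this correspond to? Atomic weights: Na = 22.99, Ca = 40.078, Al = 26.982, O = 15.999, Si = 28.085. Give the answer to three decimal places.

1.239 Al apfu

Na2O (M=61.979): mol = 0.14182; Na = 0.28364, O = 0.14182.
CaO (M=56.077): mol = 0.09362; Ca = 0.09362, O = 0.09362.
Al2O3 (M=101.961): mol = 0.23293; Al = 0.46586, O = 0.69879.
SiO2 (M=60.083): mol = 1.03723; Si = 1.03723, O = 2.07446.
ΣO = 3.00869; factor = 8/ΣO = 2.65896.
Al apfu = 0.46586 × 2.65896 = 1.239.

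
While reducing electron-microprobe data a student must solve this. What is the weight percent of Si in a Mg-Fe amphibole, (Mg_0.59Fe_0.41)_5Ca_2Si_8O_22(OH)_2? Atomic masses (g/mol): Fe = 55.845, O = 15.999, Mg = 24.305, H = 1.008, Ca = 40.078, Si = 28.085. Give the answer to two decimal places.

25.62 wt%

M((Mg_0.59Fe_0.41)_5Ca_2Si_8O_22(OH)_2) = 877.010 g/mol.
Si contributes 8 × 28.085 = 224.680 g per mole.
224.680/877.010 = 0.2562 → 25.62%.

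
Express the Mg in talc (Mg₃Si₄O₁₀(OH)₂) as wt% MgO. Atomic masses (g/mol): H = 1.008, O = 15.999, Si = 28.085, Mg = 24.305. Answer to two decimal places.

31.88 wt%

Molar mass of Mg₃Si₄O₁₀(OH)₂ = 3×24.305 + 4×28.085 + 12×15.999 + 2×1.008 = 379.259 g/mol.
Each formula unit contains 3 Mg, equivalent to 3/1 = 3.0000 mol MgO.
M(MgO) = 1×24.305 + 1×15.999 = 40.304 g/mol.
Mass of MgO per formula unit = 3.0000 × 40.304 = 120.912 g.
MgO wt% = 120.912 / 379.259 × 100 = 31.88%.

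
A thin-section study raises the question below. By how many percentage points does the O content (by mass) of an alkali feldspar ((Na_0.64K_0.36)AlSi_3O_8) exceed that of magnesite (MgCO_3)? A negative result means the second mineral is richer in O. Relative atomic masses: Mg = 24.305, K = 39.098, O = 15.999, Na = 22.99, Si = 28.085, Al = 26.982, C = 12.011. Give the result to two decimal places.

M((Na_0.64K_0.36)AlSi_3O_8) = 268.018 g/mol, so wt% O = 127.992/268.018 × 100 = 47.76%.
M(MgCO_3) = 84.313 g/mol, so wt% O = 47.997/84.313 × 100 = 56.93%.
47.76 − 56.93 = -9.17 pp.

-9.17 percentage points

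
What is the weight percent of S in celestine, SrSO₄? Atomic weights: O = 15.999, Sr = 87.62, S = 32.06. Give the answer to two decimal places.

17.45 mass %

Molar mass of SrSO₄: 1·87.62 + 1·32.06 + 4·15.999 = 183.676 g/mol.
Mass of S per formula unit: 1 × 32.06 = 32.060 g.
Weight fraction S = 32.060 / 183.676 = 0.1745.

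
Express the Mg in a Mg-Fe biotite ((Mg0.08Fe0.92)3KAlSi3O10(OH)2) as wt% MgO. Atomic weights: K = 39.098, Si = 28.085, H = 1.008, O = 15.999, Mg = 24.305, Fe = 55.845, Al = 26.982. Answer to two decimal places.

1.92 wt%

Formula mass = 504.304 g/mol.
0.24 Mg → 0.2400 mol MgO per formula unit; M(MgO) = 40.304, so MgO mass = 9.673 g.
9.673/504.304 × 100 = 1.92 wt%.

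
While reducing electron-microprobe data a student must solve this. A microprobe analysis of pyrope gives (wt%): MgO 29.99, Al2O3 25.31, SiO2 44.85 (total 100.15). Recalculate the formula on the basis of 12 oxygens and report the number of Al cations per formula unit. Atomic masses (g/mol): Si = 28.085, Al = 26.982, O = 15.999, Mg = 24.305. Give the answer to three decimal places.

MgO: 29.99/40.304 = 0.74409 mol → 0.74409 mol Mg, 0.74409 mol O.
Al2O3: 25.31/101.961 = 0.24823 mol → 0.49646 mol Al, 0.74469 mol O.
SiO2: 44.85/60.083 = 0.74647 mol → 0.74647 mol Si, 1.49294 mol O.
Total oxygen = 2.98172 mol. Normalization factor = 12/2.98172 = 4.02452.
Al per 12 O = 0.49646 × 4.02452 = 1.998.

1.998 Al apfu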